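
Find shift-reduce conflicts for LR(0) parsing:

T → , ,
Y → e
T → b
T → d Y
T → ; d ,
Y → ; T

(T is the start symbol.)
A shift-reduce conflict occurs when an LR(0) state has both:
  - a complete (reduce) item [A → α .] (dot at the end), and
  - a shift item [B → β . c γ] (dot before a terminal).

Augment with T' → T and build the canonical LR(0) collection (I0 = CLOSURE({[T' → . T]}), then GOTO on every symbol after a dot until no new states appear). It has 13 states:
  I0: { [T → . , ,], [T → . ; d ,], [T → . b], [T → . d Y], [T' → . T] }  — shift
  I1: { [T → , . ,] }  — shift
  I2: { [T → ; . d ,] }  — shift
  I3: { [T' → T .] }  — accept
  I4: { [T → b .] }  — reduce
  I5: { [T → d . Y], [Y → . ; T], [Y → . e] }  — shift
  I6: { [T → . , ,], [T → . ; d ,], [T → . b], [T → . d Y], [Y → ; . T] }  — shift
  I7: { [T → d Y .] }  — reduce
  I8: { [Y → e .] }  — reduce
  I9: { [Y → ; T .] }  — reduce
  I10: { [T → ; d . ,] }  — shift
  I11: { [T → ; d , .] }  — reduce
  I12: { [T → , , .] }  — reduce

No state contains both a complete item and a shift item.

Answer: No shift-reduce conflicts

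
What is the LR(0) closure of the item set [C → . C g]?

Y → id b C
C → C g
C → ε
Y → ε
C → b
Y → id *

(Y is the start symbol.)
To compute CLOSURE, for each item [A → α.Bβ] where B is a non-terminal, add [B → .γ] for all productions B → γ; repeat for the newly added items until nothing changes.

Start with: [C → . C g]
  [C → . C g] has the dot before C: add [C → .], [C → . b]
No further items can be added.

CLOSURE = { [C → . C g], [C → . b], [C → .] }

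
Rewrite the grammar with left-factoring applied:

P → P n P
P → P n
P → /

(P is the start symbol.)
P → P n P'
P' → P
P' → ε
P → /

Left-factoring transforms A → αβ₁ | αβ₂ into A → αA' and A' → β₁ | β₂
(α is the longest common prefix among the alternatives). Repeat until
no nonterminal has two alternatives with a common prefix.

Round 1: P has alternatives sharing prefix 'P n'. Introduce P': P → P n P'
  Add: P' → P
  Add: P' → ε

No remaining common prefixes — done.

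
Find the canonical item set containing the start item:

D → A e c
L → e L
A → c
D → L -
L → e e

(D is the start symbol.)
{ [A → . c], [D → . A e c], [D → . L -], [D' → . D], [L → . e L], [L → . e e] }

First, augment the grammar with D' → D
I₀ = CLOSURE({ [D' → . D] }):
  [D' → . D] has the dot before D: add [D → . A e c], [D → . L -]
  [D → . A e c] has the dot before A: add [A → . c]
  [D → . L -] has the dot before L: add [L → . e L], [L → . e e]
No further items can be added.

I₀ = { [A → . c], [D → . A e c], [D → . L -], [D' → . D], [L → . e L], [L → . e e] }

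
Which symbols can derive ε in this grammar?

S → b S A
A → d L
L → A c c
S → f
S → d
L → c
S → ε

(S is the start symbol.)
A non-terminal is nullable if it can derive ε (the empty string): either it has an ε-production, or it has a production whose right-hand side consists entirely of nullable non-terminals.

ε-productions: S → ε
So S is immediately nullable.
No further non-terminal can be added: every production for the remaining non-terminals contains a terminal or a non-nullable non-terminal.
Nullable = { 'S' }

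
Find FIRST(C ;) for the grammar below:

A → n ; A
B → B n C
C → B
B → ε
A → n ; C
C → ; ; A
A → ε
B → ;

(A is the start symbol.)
{ ';', 'n' }

FIRST sets of the non-terminals involved (from the grammar, by fixed-point iteration):
  FIRST(C) = { ';', 'n', ε }

To compute FIRST(C ;), process the symbols left to right:
Symbol C is a non-terminal. Add FIRST(C) \ {ε} = { ';', 'n' }
C is nullable (ε ∈ FIRST(C)), continue to the next symbol.
Symbol ; is a terminal. Add ';' and stop.
FIRST(C ;) = { ';', 'n' }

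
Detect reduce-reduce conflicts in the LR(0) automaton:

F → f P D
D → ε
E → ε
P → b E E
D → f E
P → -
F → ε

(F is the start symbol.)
A reduce-reduce conflict occurs when an LR(0) state has two complete items [A → α .] and [B → β .] — both call for a reduction, and with no lookahead the parser cannot choose between them.

Augment with F' → F and build the canonical LR(0) collection (I0 = CLOSURE({[F' → . F]}), then GOTO on every symbol after a dot until no new states appear). It has 11 states:
  I0: { [F → . f P D], [F → .], [F' → . F] }  — shift, reduce
  I1: { [F' → F .] }  — accept
  I2: { [F → f . P D], [P → . -], [P → . b E E] }  — shift
  I3: { [P → - .] }  — reduce
  I4: { [D → . f E], [D → .], [F → f P . D] }  — shift, reduce
  I5: { [E → .], [P → b . E E] }  — reduce
  I6: { [E → .], [P → b E . E] }  — reduce
  I7: { [P → b E E .] }  — reduce
  I8: { [F → f P D .] }  — reduce
  I9: { [D → f . E], [E → .] }  — reduce
  I10: { [D → f E .] }  — reduce

No state contains more than one complete item.

Answer: No reduce-reduce conflicts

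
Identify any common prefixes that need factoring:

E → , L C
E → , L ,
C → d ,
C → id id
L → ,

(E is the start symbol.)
Yes, E has productions with common prefix ', L'

Left-factoring is needed when two productions for the same non-terminal
share a common prefix on the right-hand side.

Productions for E:
  E → , L C
  E → , L ,
Productions for C:
  C → d ,
  C → id id

Found common prefix ', L' in productions for E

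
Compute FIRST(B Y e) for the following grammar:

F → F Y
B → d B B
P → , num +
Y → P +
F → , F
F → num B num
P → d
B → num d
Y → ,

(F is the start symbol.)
{ 'd', 'num' }

FIRST sets of the non-terminals involved (from the grammar, by fixed-point iteration):
  FIRST(B) = { 'd', 'num' }

To compute FIRST(B Y e), process the symbols left to right:
Symbol B is a non-terminal. Add FIRST(B) \ {ε} = { 'd', 'num' }
B is not nullable (ε ∉ FIRST(B)), so stop here.
FIRST(B Y e) = { 'd', 'num' }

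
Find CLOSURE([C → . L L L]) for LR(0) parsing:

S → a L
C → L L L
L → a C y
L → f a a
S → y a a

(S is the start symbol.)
{ [C → . L L L], [L → . a C y], [L → . f a a] }

To compute CLOSURE, for each item [A → α.Bβ] where B is a non-terminal, add [B → .γ] for all productions B → γ; repeat for the newly added items until nothing changes.

Start with: [C → . L L L]
  [C → . L L L] has the dot before L: add [L → . a C y], [L → . f a a]
No further items can be added.

CLOSURE = { [C → . L L L], [L → . a C y], [L → . f a a] }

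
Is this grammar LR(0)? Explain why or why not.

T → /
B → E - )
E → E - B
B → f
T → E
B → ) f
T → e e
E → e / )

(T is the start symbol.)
A grammar is LR(0) if no state in the canonical LR(0) collection has:
  - both a shift item (dot before a terminal) and a complete item (shift-reduce conflict), or
  - two or more complete items (reduce-reduce conflict; the accept item [T' → T .] counts as a complete item here).

Augment with T' → T and build the canonical LR(0) collection (I0 = CLOSURE({[T' → . T]}), then GOTO on every symbol after a dot until no new states appear). It has 17 states:
  I0: { [E → . E - B], [E → . e / )], [T → . /], [T → . E], [T → . e e], [T' → . T] }  — shift
  I1: { [T → / .] }  — reduce
  I2: { [E → E . - B], [T → E .] }  — shift, reduce
  I3: { [T' → T .] }  — accept
  I4: { [E → e . / )], [T → e . e] }  — shift
  I5: { [E → e / . )] }  — shift
  I6: { [T → e e .] }  — reduce
  I7: { [E → e / ) .] }  — reduce
  I8: { [B → . ) f], [B → . E - )], [B → . f], [E → . E - B], [E → . e / )], [E → E - . B] }  — shift
  I9: { [B → ) . f] }  — shift
  I10: { [E → E - B .] }  — reduce
  I11: { [B → E . - )], [E → E . - B] }  — shift
  I12: { [E → e . / )] }  — shift
  I13: { [B → f .] }  — reduce
  I14: { [B → . ) f], [B → . E - )], [B → . f], [B → E - . )], [E → . E - B], [E → . e / )], [E → E - . B] }  — shift
  I15: { [B → ) . f], [B → E - ) .] }  — shift, reduce
  I16: { [B → ) f .] }  — reduce

Conflict in state I2:
  Shift-reduce conflict between [T → E .] and [E → E . - B]
So the grammar is NOT LR(0).

Answer: No. Shift-reduce conflict between [T → E .] and [E → E . - B]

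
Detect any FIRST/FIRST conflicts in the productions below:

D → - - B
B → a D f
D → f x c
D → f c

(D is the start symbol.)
Yes. D → f x c / D → f c on { 'f' }

A FIRST/FIRST conflict occurs when two productions N → α and N → β for the same non-terminal have FIRST(α) ∩ FIRST(β) ≠ ∅ (with ε ∈ FIRST of a nullable right-hand side, so two nullable alternatives also conflict).

Productions for D:
  D → - - B: FIRST = { '-' }
  D → f x c: FIRST = { 'f' }
  D → f c: FIRST = { 'f' }
B has only one production, so no FIRST/FIRST conflict is possible there.

Conflict for D: D → f x c and D → f c
  Overlap: { 'f' }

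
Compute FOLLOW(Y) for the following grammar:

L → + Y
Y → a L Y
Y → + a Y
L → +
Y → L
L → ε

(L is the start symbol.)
{ $, '+', 'a' }

In L → + Y: Y is at the end, add FOLLOW(L)
In Y → a L Y: Y is at the end; this adds FOLLOW(Y) to itself — nothing new
In Y → + a Y: Y is at the end; this adds FOLLOW(Y) to itself — nothing new

The FOLLOW sets referred to above (computed the same way, to a fixed point):
  FOLLOW(L) = { $, '+', 'a' }

Taking the union: FOLLOW(Y) = { $, '+', 'a' }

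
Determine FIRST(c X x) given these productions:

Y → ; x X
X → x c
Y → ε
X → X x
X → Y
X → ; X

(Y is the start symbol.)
{ 'c' }

To compute FIRST(c X x), process the symbols left to right:
Symbol c is a terminal. Add 'c' and stop.
FIRST(c X x) = { 'c' }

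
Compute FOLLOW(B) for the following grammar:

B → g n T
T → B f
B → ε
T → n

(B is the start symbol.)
{ $, 'f' }

B is the start symbol, so $ ∈ FOLLOW(B).
In T → B f: B is followed by f, add FIRST(f) \ {ε} = { 'f' }

Taking the union: FOLLOW(B) = { $, 'f' }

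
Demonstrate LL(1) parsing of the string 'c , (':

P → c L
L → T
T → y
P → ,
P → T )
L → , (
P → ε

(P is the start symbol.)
Stack is shown with the top on the left.

Stack  Input    Action
----------------------
P $    c , ( $  output P → c L
c L $  c , ( $  match 'c'
L $    , ( $    output L → , (
, ( $  , ( $    match ','
( $    ( $      match '('
$      $        accept

The string is accepted.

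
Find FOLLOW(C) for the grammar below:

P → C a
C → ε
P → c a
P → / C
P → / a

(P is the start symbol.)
{ $, 'a' }

In P → C a: C is followed by a, add FIRST(a) \ {ε} = { 'a' }
In P → / C: C is at the end, add FOLLOW(P)

The FOLLOW sets referred to above (computed the same way, to a fixed point):
  FOLLOW(P) = { $ }

Taking the union: FOLLOW(C) = { $, 'a' }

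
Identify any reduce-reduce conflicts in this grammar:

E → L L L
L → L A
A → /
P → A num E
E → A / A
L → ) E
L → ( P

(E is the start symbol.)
No reduce-reduce conflicts

A reduce-reduce conflict occurs when an LR(0) state has two complete items [A → α .] and [B → β .] — both call for a reduction, and with no lookahead the parser cannot choose between them.

Augment with E' → E and build the canonical LR(0) collection (I0 = CLOSURE({[E' → . E]}), then GOTO on every symbol after a dot until no new states appear). It has 17 states:
  I0: { [A → . /], [E → . A / A], [E → . L L L], [E' → . E], [L → . ( P], [L → . ) E], [L → . L A] }  — shift
  I1: { [A → . /], [L → ( . P], [P → . A num E] }  — shift
  I2: { [A → . /], [E → . A / A], [E → . L L L], [L → ) . E], [L → . ( P], [L → . ) E], [L → . L A] }  — shift
  I3: { [A → / .] }  — reduce
  I4: { [E → A . / A] }  — shift
  I5: { [E' → E .] }  — accept
  I6: { [A → . /], [E → L . L L], [L → . ( P], [L → . ) E], [L → . L A], [L → L . A] }  — shift
  I7: { [L → L A .] }  — reduce
  I8: { [A → . /], [E → L L . L], [L → . ( P], [L → . ) E], [L → . L A], [L → L . A] }  — shift
  I9: { [A → . /], [E → L L L .], [L → L . A] }  — shift, reduce
  I10: { [A → . /], [E → A / . A] }  — shift
  I11: { [E → A / A .] }  — reduce
  I12: { [L → ) E .] }  — reduce
  I13: { [P → A . num E] }  — shift
  I14: { [L → ( P .] }  — reduce
  I15: { [A → . /], [E → . A / A], [E → . L L L], [L → . ( P], [L → . ) E], [L → . L A], [P → A num . E] }  — shift
  I16: { [P → A num E .] }  — reduce

No state contains more than one complete item.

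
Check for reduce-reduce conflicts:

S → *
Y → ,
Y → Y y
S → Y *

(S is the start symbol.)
No reduce-reduce conflicts

Augment with S' → S and build the canonical LR(0) collection (I0 = CLOSURE({[S' → . S]}), then GOTO on every symbol after a dot until no new states appear). It has 7 states:
  I0: { [S → . *], [S → . Y *], [S' → . S], [Y → . ,], [Y → . Y y] }  — shift
  I1: { [S → * .] }  — reduce
  I2: { [Y → , .] }  — reduce
  I3: { [S' → S .] }  — accept
  I4: { [S → Y . *], [Y → Y . y] }  — shift
  I5: { [S → Y * .] }  — reduce
  I6: { [Y → Y y .] }  — reduce

No state contains more than one complete item.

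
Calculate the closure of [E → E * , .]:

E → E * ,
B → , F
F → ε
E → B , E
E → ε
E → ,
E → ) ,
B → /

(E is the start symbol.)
To compute CLOSURE, for each item [A → α.Bβ] where B is a non-terminal, add [B → .γ] for all productions B → γ; repeat for the newly added items until nothing changes.

Start with: [E → E * , .]
The dot is at the end, so nothing is added.

CLOSURE = { [E → E * , .] }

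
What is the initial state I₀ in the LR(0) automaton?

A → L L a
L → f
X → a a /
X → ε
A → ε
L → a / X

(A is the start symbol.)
First, augment the grammar with A' → A
I₀ = CLOSURE({ [A' → . A] }):
  [A' → . A] has the dot before A: add [A → . L L a], [A → .]
  [A → . L L a] has the dot before L: add [L → . f], [L → . a / X]
No further items can be added.

I₀ = { [A → . L L a], [A → .], [A' → . A], [L → . a / X], [L → . f] }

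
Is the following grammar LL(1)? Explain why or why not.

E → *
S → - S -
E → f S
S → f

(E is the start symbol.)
A grammar is LL(1) if for each non-terminal N with multiple productions, the predict sets of those productions are pairwise disjoint, where PREDICT(N → α) = (FIRST(α) \ {ε}) ∪ (FOLLOW(N) if α ⇒* ε).

For E:
  PREDICT(E → '*') = { '*' }
  PREDICT(E → f S) = { 'f' }
For S:
  PREDICT(S → '-' S '-') = { '-' }
  PREDICT(S → f) = { 'f' }

All predict sets are disjoint. The grammar IS LL(1).

Answer: Yes, the grammar is LL(1).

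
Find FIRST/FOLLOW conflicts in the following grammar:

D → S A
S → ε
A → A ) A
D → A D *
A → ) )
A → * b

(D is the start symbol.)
Nullable non-terminals: S.
S has a nullable alternative but only one production, so nothing to check.

A, D have no nullable alternative, so no FIRST/FOLLOW check is needed there.

No FIRST/FOLLOW conflicts found.

Answer: No FIRST/FOLLOW conflicts.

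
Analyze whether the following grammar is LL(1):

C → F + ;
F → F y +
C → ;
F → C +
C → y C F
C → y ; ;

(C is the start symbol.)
No. Predict set conflict for C: { ';' }

A grammar is LL(1) if for each non-terminal N with multiple productions, the predict sets of those productions are pairwise disjoint, where PREDICT(N → α) = (FIRST(α) \ {ε}) ∪ (FOLLOW(N) if α ⇒* ε).

Relevant sets:
  FIRST(F) = { ';', 'y' }
  FIRST(C) = { ';', 'y' }

For C:
  PREDICT(C → F '+' ';') = { ';', 'y' }
  PREDICT(C → ';') = { ';' }
  PREDICT(C → y C F) = { 'y' }
  PREDICT(C → y ';' ';') = { 'y' }
For F:
  PREDICT(F → F y '+') = { ';', 'y' }
  PREDICT(F → C '+') = { ';', 'y' }

Conflict found: Predict set conflict for C: { ';' }
The grammar is NOT LL(1).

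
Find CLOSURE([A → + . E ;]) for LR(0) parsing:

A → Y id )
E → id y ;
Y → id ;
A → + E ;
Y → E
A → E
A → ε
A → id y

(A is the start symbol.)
{ [A → + . E ;], [E → . id y ;] }

Start with: [A → + . E ;]
  [A → + . E ;] has the dot before E: add [E → . id y ;]
No further items can be added.

CLOSURE = { [A → + . E ;], [E → . id y ;] }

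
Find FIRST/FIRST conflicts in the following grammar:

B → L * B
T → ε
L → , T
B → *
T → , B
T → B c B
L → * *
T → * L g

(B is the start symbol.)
A FIRST/FIRST conflict occurs when two productions N → α and N → β for the same non-terminal have FIRST(α) ∩ FIRST(β) ≠ ∅ (with ε ∈ FIRST of a nullable right-hand side, so two nullable alternatives also conflict).

FIRST sets of the non-terminals at (or reachable through a nullable prefix from) the front of some alternative:
  FIRST(L) = { '*', ',' }
  FIRST(B) = { '*', ',' }

Productions for B:
  B → L * B: FIRST = { '*', ',' }
  B → *: FIRST = { '*' }
Productions for T:
  T → ε: FIRST = { ε }
  T → , B: FIRST = { ',' }
  T → B c B: FIRST = { '*', ',' }
  T → * L g: FIRST = { '*' }
Productions for L:
  L → , T: FIRST = { ',' }
  L → * *: FIRST = { '*' }

Conflict for B: B → L * B and B → *
  Overlap: { '*' }
Conflict for T: T → , B and T → B c B
  Overlap: { ',' }
Conflict for T: T → B c B and T → * L g
  Overlap: { '*' }

Answer: Yes. B → L '*' B / B → '*' on { '*' }; T → ',' B / T → B c B on { ',' }; T → B c B / T → '*' L g on { '*' }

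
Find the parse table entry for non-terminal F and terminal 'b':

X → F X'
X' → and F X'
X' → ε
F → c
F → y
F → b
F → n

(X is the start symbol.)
F → b

To find M[F, 'b'], we find productions for F where 'b' is in the predict set (PREDICT(N → α) = (FIRST(α) \ {ε}) ∪ (FOLLOW(N) if α ⇒* ε)).

F → c: PREDICT = { 'c' }
F → y: PREDICT = { 'y' }
F → b: PREDICT = { 'b' }
  'b' is in predict set, so this production goes in M[F, 'b']
F → n: PREDICT = { 'n' }

M[F, 'b'] = F → b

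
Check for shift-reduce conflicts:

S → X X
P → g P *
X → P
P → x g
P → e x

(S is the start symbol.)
No shift-reduce conflicts

A shift-reduce conflict occurs when an LR(0) state has both:
  - a complete (reduce) item [A → α .] (dot at the end), and
  - a shift item [B → β . c γ] (dot before a terminal).

Augment with S' → S and build the canonical LR(0) collection (I0 = CLOSURE({[S' → . S]}), then GOTO on every symbol after a dot until no new states appear). It has 12 states:
  I0: { [P → . e x], [P → . g P *], [P → . x g], [S → . X X], [S' → . S], [X → . P] }  — shift
  I1: { [X → P .] }  — reduce
  I2: { [S' → S .] }  — accept
  I3: { [P → . e x], [P → . g P *], [P → . x g], [S → X . X], [X → . P] }  — shift
  I4: { [P → e . x] }  — shift
  I5: { [P → . e x], [P → . g P *], [P → . x g], [P → g . P *] }  — shift
  I6: { [P → x . g] }  — shift
  I7: { [P → x g .] }  — reduce
  I8: { [P → g P . *] }  — shift
  I9: { [P → g P * .] }  — reduce
  I10: { [P → e x .] }  — reduce
  I11: { [S → X X .] }  — reduce

No state contains both a complete item and a shift item.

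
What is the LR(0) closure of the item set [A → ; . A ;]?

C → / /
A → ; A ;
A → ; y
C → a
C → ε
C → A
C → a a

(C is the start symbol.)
Start with: [A → ; . A ;]
  [A → ; . A ;] has the dot before A: add [A → . ; A ;], [A → . ; y]
No further items can be added.

CLOSURE = { [A → . ; A ;], [A → . ; y], [A → ; . A ;] }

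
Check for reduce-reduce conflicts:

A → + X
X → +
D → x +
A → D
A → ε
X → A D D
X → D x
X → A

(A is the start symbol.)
Yes — I6: [A → .] vs [X → + .]

A reduce-reduce conflict occurs when an LR(0) state has two complete items [A → α .] and [B → β .] — both call for a reduction, and with no lookahead the parser cannot choose between them.

Augment with A' → A and build the canonical LR(0) collection (I0 = CLOSURE({[A' → . A]}), then GOTO on every symbol after a dot until no new states appear). It has 13 states:
  I0: { [A → . + X], [A → . D], [A → .], [A' → . A], [D → . x +] }  — shift, reduce
  I1: { [A → + . X], [A → . + X], [A → . D], [A → .], [D → . x +], [X → . +], [X → . A D D], [X → . A], [X → . D x] }  — shift, reduce
  I2: { [A' → A .] }  — accept
  I3: { [A → D .] }  — reduce
  I4: { [D → x . +] }  — shift
  I5: { [D → x + .] }  — reduce
  I6: { [A → + . X], [A → . + X], [A → . D], [A → .], [D → . x +], [X → + .], [X → . +], [X → . A D D], [X → . A], [X → . D x] }  — shift, 2 reduces
  I7: { [D → . x +], [X → A . D D], [X → A .] }  — shift, reduce
  I8: { [A → D .], [X → D . x] }  — shift, reduce
  I9: { [A → + X .] }  — reduce
  I10: { [X → D x .] }  — reduce
  I11: { [D → . x +], [X → A D . D] }  — shift
  I12: { [X → A D D .] }  — reduce

I6 contains complete items [A → .], [X → + .] — reduce-reduce conflict.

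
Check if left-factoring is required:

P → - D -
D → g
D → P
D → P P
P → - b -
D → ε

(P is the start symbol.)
Yes, P has productions with common prefix '-'; D has productions with common prefix 'P'

Left-factoring is needed when two productions for the same non-terminal
share a common prefix on the right-hand side.

Productions for P:
  P → - D -
  P → - b -
Productions for D:
  D → g
  D → P
  D → P P
  D → ε

Found common prefix '-' in productions for P
Found common prefix 'P' in productions for D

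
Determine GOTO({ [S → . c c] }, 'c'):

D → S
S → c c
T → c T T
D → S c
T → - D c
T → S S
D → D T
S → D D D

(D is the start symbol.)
GOTO(I, 'c') = CLOSURE({ [A → αX.β] : [A → α.Xβ] ∈ I, X = 'c' })

Items with dot before 'c', with the dot advanced:
  [S → . c c] → [S → c . c]
Closure adds nothing (no advanced item has the dot before a non-terminal).

GOTO = { [S → c . c] }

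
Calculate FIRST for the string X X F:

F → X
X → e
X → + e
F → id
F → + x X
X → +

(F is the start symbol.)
{ '+', 'e' }

FIRST sets of the non-terminals involved (from the grammar, by fixed-point iteration):
  FIRST(X) = { '+', 'e' }

To compute FIRST(X X F), process the symbols left to right:
Symbol X is a non-terminal. Add FIRST(X) \ {ε} = { '+', 'e' }
X is not nullable (ε ∉ FIRST(X)), so stop here.
FIRST(X X F) = { '+', 'e' }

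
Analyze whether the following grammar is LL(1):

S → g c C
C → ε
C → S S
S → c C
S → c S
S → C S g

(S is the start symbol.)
No. Predict set conflict for S: { 'g' }

A grammar is LL(1) if for each non-terminal N with multiple productions, the predict sets of those productions are pairwise disjoint, where PREDICT(N → α) = (FIRST(α) \ {ε}) ∪ (FOLLOW(N) if α ⇒* ε).

Relevant sets:
  FIRST(C) = { 'c', 'g', ε }
  FIRST(S) = { 'c', 'g' }
  FOLLOW(C) = { $, 'c', 'g' }

For S:
  PREDICT(S → g c C) = { 'g' }
  PREDICT(S → c C) = { 'c' }
  PREDICT(S → c S) = { 'c' }
  PREDICT(S → C S g) = { 'c', 'g' }
For C:
  PREDICT(C → ε) = { $, 'c', 'g' }
  PREDICT(C → S S) = { 'c', 'g' }

Conflict found: Predict set conflict for S: { 'g' }
The grammar is NOT LL(1).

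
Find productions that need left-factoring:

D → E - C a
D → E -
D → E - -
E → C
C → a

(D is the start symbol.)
Yes, D has productions with common prefix 'E -'

Left-factoring is needed when two productions for the same non-terminal
share a common prefix on the right-hand side.

Productions for D:
  D → E - C a
  D → E -
  D → E - -

Found common prefix 'E -' in productions for D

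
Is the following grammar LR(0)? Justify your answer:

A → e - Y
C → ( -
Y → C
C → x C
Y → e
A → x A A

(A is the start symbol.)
Augment with A' → A and build the canonical LR(0) collection (I0 = CLOSURE({[A' → . A]}), then GOTO on every symbol after a dot until no new states appear). It has 14 states:
  I0: { [A → . e - Y], [A → . x A A], [A' → . A] }  — shift
  I1: { [A' → A .] }  — accept
  I2: { [A → e . - Y] }  — shift
  I3: { [A → . e - Y], [A → . x A A], [A → x . A A] }  — shift
  I4: { [A → . e - Y], [A → . x A A], [A → x A . A] }  — shift
  I5: { [A → x A A .] }  — reduce
  I6: { [A → e - . Y], [C → . ( -], [C → . x C], [Y → . C], [Y → . e] }  — shift
  I7: { [C → ( . -] }  — shift
  I8: { [Y → C .] }  — reduce
  I9: { [A → e - Y .] }  — reduce
  I10: { [Y → e .] }  — reduce
  I11: { [C → . ( -], [C → . x C], [C → x . C] }  — shift
  I12: { [C → x C .] }  — reduce
  I13: { [C → ( - .] }  — reduce

Every state is either a pure shift/goto state or contains exactly one complete item and nothing to shift — no conflicts. The grammar is LR(0).

Answer: Yes, the grammar is LR(0)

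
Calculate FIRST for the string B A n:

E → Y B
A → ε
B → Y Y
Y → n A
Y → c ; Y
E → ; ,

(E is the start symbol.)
{ 'c', 'n' }

FIRST sets of the non-terminals involved (from the grammar, by fixed-point iteration):
  FIRST(B) = { 'c', 'n' }

To compute FIRST(B A n), process the symbols left to right:
Symbol B is a non-terminal. Add FIRST(B) \ {ε} = { 'c', 'n' }
B is not nullable (ε ∉ FIRST(B)), so stop here.
FIRST(B A n) = { 'c', 'n' }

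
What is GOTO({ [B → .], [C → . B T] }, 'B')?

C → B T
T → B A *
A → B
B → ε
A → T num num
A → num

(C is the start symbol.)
GOTO(I, 'B') = CLOSURE({ [A → αX.β] : [A → α.Xβ] ∈ I, X = 'B' })

Items with dot before 'B', with the dot advanced:
  [C → . B T] → [C → B . T]
Closure of the advanced items:
  [C → B . T] has the dot before T: add [T → . B A *]
  [T → . B A *] has the dot before B: add [B → .]

GOTO = { [B → .], [C → B . T], [T → . B A *] }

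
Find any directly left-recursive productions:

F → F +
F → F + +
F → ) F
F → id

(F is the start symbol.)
Direct left recursion occurs when N → N α for some non-terminal N (the right-hand side begins with the left-hand side itself).

F → F +: LEFT RECURSIVE (starts with F)
F → F + +: LEFT RECURSIVE (starts with F)
F → ) F: starts with ')'
F → id: starts with id

The grammar has direct left recursion on: F.

Answer: Yes, F is left-recursive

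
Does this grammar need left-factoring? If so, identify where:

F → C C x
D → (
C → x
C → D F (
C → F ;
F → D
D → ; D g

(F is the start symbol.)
Left-factoring is needed when two productions for the same non-terminal
share a common prefix on the right-hand side.

Productions for F:
  F → C C x
  F → D
Productions for D:
  D → (
  D → ; D g
Productions for C:
  C → x
  C → D F (
  C → F ;

No common prefixes found.

Answer: No, left-factoring is not needed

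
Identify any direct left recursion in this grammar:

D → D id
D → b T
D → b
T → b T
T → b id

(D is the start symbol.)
Yes, D is left-recursive

D → D id: LEFT RECURSIVE (starts with D)
D → b T: starts with b
D → b: starts with b
T → b T: starts with b
T → b id: starts with b

The grammar has direct left recursion on: D.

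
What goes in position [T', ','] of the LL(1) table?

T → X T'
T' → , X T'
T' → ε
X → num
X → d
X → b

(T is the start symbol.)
T' → , X T'

To find M[T', ','], we find productions for T' where ',' is in the predict set (PREDICT(N → α) = (FIRST(α) \ {ε}) ∪ (FOLLOW(N) if α ⇒* ε)).

Relevant sets:
  FOLLOW(T') = { $ }

T' → , X T': PREDICT = { ',' }
  ',' is in predict set, so this production goes in M[T', ',']
T' → ε: PREDICT = { $ }

M[T', ','] = T' → , X T'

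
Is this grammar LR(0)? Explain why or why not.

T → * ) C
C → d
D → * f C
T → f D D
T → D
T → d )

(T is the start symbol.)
Yes, the grammar is LR(0)

Augment with T' → T and build the canonical LR(0) collection (I0 = CLOSURE({[T' → . T]}), then GOTO on every symbol after a dot until no new states appear). It has 15 states:
  I0: { [D → . * f C], [T → . * ) C], [T → . D], [T → . d )], [T → . f D D], [T' → . T] }  — shift
  I1: { [D → * . f C], [T → * . ) C] }  — shift
  I2: { [T → D .] }  — reduce
  I3: { [T' → T .] }  — accept
  I4: { [T → d . )] }  — shift
  I5: { [D → . * f C], [T → f . D D] }  — shift
  I6: { [D → * . f C] }  — shift
  I7: { [D → . * f C], [T → f D . D] }  — shift
  I8: { [T → f D D .] }  — reduce
  I9: { [C → . d], [D → * f . C] }  — shift
  I10: { [D → * f C .] }  — reduce
  I11: { [C → d .] }  — reduce
  I12: { [T → d ) .] }  — reduce
  I13: { [C → . d], [T → * ) . C] }  — shift
  I14: { [T → * ) C .] }  — reduce

Every state is either a pure shift/goto state or contains exactly one complete item and nothing to shift — no conflicts. The grammar is LR(0).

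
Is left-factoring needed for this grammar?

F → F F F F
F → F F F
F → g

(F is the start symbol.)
Left-factoring is needed when two productions for the same non-terminal
share a common prefix on the right-hand side.

Productions for F:
  F → F F F F
  F → F F F
  F → g

Found common prefix 'F F F' in productions for F

Answer: Yes, F has productions with common prefix 'F F F'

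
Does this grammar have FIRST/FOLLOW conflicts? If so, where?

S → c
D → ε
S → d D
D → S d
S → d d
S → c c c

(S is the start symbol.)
Yes. D → S d with FOLLOW(D) on { 'd' }

A FIRST/FOLLOW conflict occurs when a non-terminal N has a nullable alternative N → β (β ⇒* ε) and another alternative N → α with FIRST(α) ∩ FOLLOW(N) ≠ ∅: on such a lookahead the parser cannot decide between expanding α and letting N vanish via β.

Nullable non-terminals: D.
FIRST sets used below: FIRST(S) = { 'c', 'd' }

D: nullable alternative(s) D → ε; FOLLOW(D) = { $, 'd' }
  D → ε: FIRST \ {ε} = { } — this is the only nullable alternative, skip
  D → S d: FIRST \ {ε} = { 'c', 'd' } — overlaps FOLLOW(D) on { 'd' }: CONFLICT

S has no nullable alternative, so no FIRST/FOLLOW check is needed there.

So the grammar has 1 FIRST/FOLLOW conflict (marked CONFLICT above).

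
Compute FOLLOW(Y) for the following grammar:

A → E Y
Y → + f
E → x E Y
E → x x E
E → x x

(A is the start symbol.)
{ $, '+' }

In A → E Y: Y is at the end, add FOLLOW(A)
In E → x E Y: Y is at the end, add FOLLOW(E)

The FOLLOW sets referred to above (computed the same way, to a fixed point):
  FOLLOW(A) = { $ }
  FOLLOW(E) = { '+' }

Taking the union: FOLLOW(Y) = { $, '+' }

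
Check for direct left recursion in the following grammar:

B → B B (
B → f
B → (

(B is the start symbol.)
Direct left recursion occurs when N → N α for some non-terminal N (the right-hand side begins with the left-hand side itself).

B → B B (: LEFT RECURSIVE (starts with B)
B → f: starts with f
B → (: starts with '('

The grammar has direct left recursion on: B.

Answer: Yes, B is left-recursive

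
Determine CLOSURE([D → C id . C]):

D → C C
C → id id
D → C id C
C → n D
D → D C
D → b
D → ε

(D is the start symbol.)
{ [C → . id id], [C → . n D], [D → C id . C] }

Start with: [D → C id . C]
  [D → C id . C] has the dot before C: add [C → . id id], [C → . n D]
No further items can be added.

CLOSURE = { [C → . id id], [C → . n D], [D → C id . C] }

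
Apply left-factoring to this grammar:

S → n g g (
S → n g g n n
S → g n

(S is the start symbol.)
Left-factoring transforms A → αβ₁ | αβ₂ into A → αA' and A' → β₁ | β₂
(α is the longest common prefix among the alternatives). Repeat until
no nonterminal has two alternatives with a common prefix.

Round 1: S has alternatives sharing prefix 'n g g'. Introduce S': S → n g g S'
  Add: S' → (
  Add: S' → n n

No remaining common prefixes — done.

Resulting grammar:
S → n g g S'
S' → (
S' → n n
S → g n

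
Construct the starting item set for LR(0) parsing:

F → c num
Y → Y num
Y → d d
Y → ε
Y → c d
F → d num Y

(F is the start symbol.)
{ [F → . c num], [F → . d num Y], [F' → . F] }

First, augment the grammar with F' → F
I₀ = CLOSURE({ [F' → . F] }):
  [F' → . F] has the dot before F: add [F → . c num], [F → . d num Y]
No further items can be added.

I₀ = { [F → . c num], [F → . d num Y], [F' → . F] }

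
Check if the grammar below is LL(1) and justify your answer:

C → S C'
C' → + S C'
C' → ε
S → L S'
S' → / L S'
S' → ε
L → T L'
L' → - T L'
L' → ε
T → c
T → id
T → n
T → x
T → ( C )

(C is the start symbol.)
Relevant sets:
  FOLLOW(C') = { $, ')' }
  FOLLOW(S') = { $, ')', '+' }
  FOLLOW(L') = { $, ')', '+', '/' }

For C':
  PREDICT(C' → '+' S C') = { '+' }
  PREDICT(C' → ε) = { $, ')' }
For S':
  PREDICT(S' → '/' L S') = { '/' }
  PREDICT(S' → ε) = { $, ')', '+' }
For L':
  PREDICT(L' → '-' T L') = { '-' }
  PREDICT(L' → ε) = { $, ')', '+', '/' }
For T:
  PREDICT(T → c) = { 'c' }
  PREDICT(T → id) = { 'id' }
  PREDICT(T → n) = { 'n' }
  PREDICT(T → x) = { 'x' }
  PREDICT(T → '(' C ')') = { '(' }
C, S, L have a single production, so nothing to check there.

All predict sets are disjoint. The grammar IS LL(1).

Answer: Yes, the grammar is LL(1).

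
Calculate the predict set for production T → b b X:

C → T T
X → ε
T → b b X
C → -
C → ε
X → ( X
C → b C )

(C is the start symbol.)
PREDICT(T → b b X) = (FIRST(RHS) \ {ε}) ∪ (FOLLOW(T) if ε ∈ FIRST(RHS), i.e. RHS ⇒* ε)
FIRST(b b X) = { 'b' }
ε ∉ FIRST(b b X), so FOLLOW(T) is not added.
PREDICT(T → b b X) = { 'b' }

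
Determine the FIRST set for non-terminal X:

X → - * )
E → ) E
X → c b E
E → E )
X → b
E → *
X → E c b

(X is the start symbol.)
{ ')', '*', '-', 'b', 'c' }

FIRST sets of the other non-terminals involved (by the same procedure, iterated to a fixed point):
  FIRST(E) = { ')', '*' }

From X → - * ):
  - '-' is a terminal: add '-' and stop
From X → c b E:
  - c is a terminal: add 'c' and stop
From X → b:
  - b is a terminal: add 'b' and stop
From X → E c b:
  - E is a non-terminal: add FIRST(E) \ {ε} = { ')', '*' }
    E is not nullable, so stop

Collecting: FIRST(X) = { ')', '*', '-', 'b', 'c' }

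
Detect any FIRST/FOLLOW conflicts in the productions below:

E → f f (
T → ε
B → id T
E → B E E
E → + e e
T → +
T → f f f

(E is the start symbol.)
Yes. T → '+' with FOLLOW(T) on { '+' }; T → f f f with FOLLOW(T) on { 'f' }

Nullable non-terminals: T.

T: nullable alternative(s) T → ε; FOLLOW(T) = { '+', 'f', 'id' }
  T → ε: FIRST \ {ε} = { } — this is the only nullable alternative, skip
  T → +: FIRST \ {ε} = { '+' } — overlaps FOLLOW(T) on { '+' }: CONFLICT
  T → f f f: FIRST \ {ε} = { 'f' } — overlaps FOLLOW(T) on { 'f' }: CONFLICT

B, E have no nullable alternative, so no FIRST/FOLLOW check is needed there.

So the grammar has 2 FIRST/FOLLOW conflicts (marked CONFLICT above).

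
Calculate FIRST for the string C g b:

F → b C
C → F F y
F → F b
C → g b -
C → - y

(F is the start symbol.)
{ '-', 'b', 'g' }

FIRST sets of the non-terminals involved (from the grammar, by fixed-point iteration):
  FIRST(C) = { '-', 'b', 'g' }

To compute FIRST(C g b), process the symbols left to right:
Symbol C is a non-terminal. Add FIRST(C) \ {ε} = { '-', 'b', 'g' }
C is not nullable (ε ∉ FIRST(C)), so stop here.
FIRST(C g b) = { '-', 'b', 'g' }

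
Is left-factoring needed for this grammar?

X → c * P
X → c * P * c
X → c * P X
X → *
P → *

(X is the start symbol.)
Left-factoring is needed when two productions for the same non-terminal
share a common prefix on the right-hand side.

Productions for X:
  X → c * P
  X → c * P * c
  X → c * P X
  X → *

Found common prefix 'c * P' in productions for X

Answer: Yes, X has productions with common prefix 'c * P'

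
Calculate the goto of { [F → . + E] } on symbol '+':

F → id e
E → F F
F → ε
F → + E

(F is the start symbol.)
GOTO(I, '+') = CLOSURE({ [A → αX.β] : [A → α.Xβ] ∈ I, X = '+' })

Items with dot before '+', with the dot advanced:
  [F → . + E] → [F → + . E]
Closure of the advanced items:
  [F → + . E] has the dot before E: add [E → . F F]
  [E → . F F] has the dot before F: add [F → . id e], [F → .], [F → . + E]

GOTO = { [E → . F F], [F → + . E], [F → . + E], [F → . id e], [F → .] }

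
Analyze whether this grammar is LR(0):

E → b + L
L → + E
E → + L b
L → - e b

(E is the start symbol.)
Yes, the grammar is LR(0)

Augment with E' → E and build the canonical LR(0) collection (I0 = CLOSURE({[E' → . E]}), then GOTO on every symbol after a dot until no new states appear). It has 13 states:
  I0: { [E → . + L b], [E → . b + L], [E' → . E] }  — shift
  I1: { [E → + . L b], [L → . + E], [L → . - e b] }  — shift
  I2: { [E' → E .] }  — accept
  I3: { [E → b . + L] }  — shift
  I4: { [E → b + . L], [L → . + E], [L → . - e b] }  — shift
  I5: { [E → . + L b], [E → . b + L], [L → + . E] }  — shift
  I6: { [L → - . e b] }  — shift
  I7: { [E → b + L .] }  — reduce
  I8: { [L → - e . b] }  — shift
  I9: { [L → - e b .] }  — reduce
  I10: { [L → + E .] }  — reduce
  I11: { [E → + L . b] }  — shift
  I12: { [E → + L b .] }  — reduce

Every state is either a pure shift/goto state or contains exactly one complete item and nothing to shift — no conflicts. The grammar is LR(0).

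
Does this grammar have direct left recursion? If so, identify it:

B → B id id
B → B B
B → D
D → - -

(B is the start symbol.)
Yes, B is left-recursive

Direct left recursion occurs when N → N α for some non-terminal N (the right-hand side begins with the left-hand side itself).

B → B id id: LEFT RECURSIVE (starts with B)
B → B B: LEFT RECURSIVE (starts with B)
B → D: starts with D
D → - -: starts with '-'

The grammar has direct left recursion on: B.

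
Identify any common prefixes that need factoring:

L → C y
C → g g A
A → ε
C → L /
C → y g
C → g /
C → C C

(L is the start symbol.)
Left-factoring is needed when two productions for the same non-terminal
share a common prefix on the right-hand side.

Productions for C:
  C → g g A
  C → L /
  C → y g
  C → g /
  C → C C

Found common prefix 'g' in productions for C

Answer: Yes, C has productions with common prefix 'g'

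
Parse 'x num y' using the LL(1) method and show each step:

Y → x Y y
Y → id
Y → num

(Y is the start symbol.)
Stack is shown with the top on the left.

Stack    Input      Action
--------------------------
Y $      x num y $  output Y → x Y y
x Y y $  x num y $  match 'x'
Y y $    num y $    output Y → num
num y $  num y $    match 'num'
y $      y $        match 'y'
$        $          accept

The string is accepted.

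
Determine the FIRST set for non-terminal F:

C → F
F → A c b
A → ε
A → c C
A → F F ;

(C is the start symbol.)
To compute FIRST(F), examine every production with F on the left-hand side, reading each right-hand side left to right until a non-nullable symbol is reached.

FIRST sets of the other non-terminals involved (by the same procedure, iterated to a fixed point):
  FIRST(A) = { 'c', ε }

From F → A c b:
  - A is a non-terminal: add FIRST(A) \ {ε} = { 'c' }
    A is nullable, so continue to the next symbol
  - c is a terminal: add 'c' and stop

Collecting: FIRST(F) = { 'c' }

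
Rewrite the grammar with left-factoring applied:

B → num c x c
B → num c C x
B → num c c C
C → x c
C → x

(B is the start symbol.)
Left-factoring transforms A → αβ₁ | αβ₂ into A → αA' and A' → β₁ | β₂
(α is the longest common prefix among the alternatives). Repeat until
no nonterminal has two alternatives with a common prefix.

Round 1: B has alternatives sharing prefix 'num c'. Introduce B': B → num c B'
  Add: B' → x c
  Add: B' → C x
  Add: B' → c C

Round 2: C has alternatives sharing prefix 'x'. Introduce C': C → x C'
  Add: C' → c
  Add: C' → ε

No remaining common prefixes — done.

Resulting grammar:
B → num c B'
B' → x c
B' → C x
B' → c C
C → x C'
C' → c
C' → ε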